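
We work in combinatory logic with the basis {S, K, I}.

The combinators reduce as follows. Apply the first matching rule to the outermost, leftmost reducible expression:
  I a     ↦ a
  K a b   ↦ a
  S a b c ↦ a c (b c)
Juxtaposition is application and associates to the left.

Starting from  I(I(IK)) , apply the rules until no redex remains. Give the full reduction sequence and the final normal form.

Answer: normal form = K  (in 3 steps)

Reduction:
  start: I(I(IK))
  →1  I(IK)
  →2  IK
  →3  K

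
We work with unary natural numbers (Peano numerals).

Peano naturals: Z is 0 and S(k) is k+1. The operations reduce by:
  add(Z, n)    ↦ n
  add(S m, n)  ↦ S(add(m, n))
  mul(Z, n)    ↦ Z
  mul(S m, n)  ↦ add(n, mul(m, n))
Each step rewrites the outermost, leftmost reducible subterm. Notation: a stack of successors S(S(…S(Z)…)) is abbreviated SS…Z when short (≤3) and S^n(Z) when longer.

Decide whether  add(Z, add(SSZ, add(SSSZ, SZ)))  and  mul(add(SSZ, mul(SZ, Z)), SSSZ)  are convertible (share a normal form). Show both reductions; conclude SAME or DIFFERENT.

Answer: SAME — A ⇓ S^6(Z), B ⇓ S^6(Z)

Reduction:
Term A:
  start: add(Z, add(SSZ, add(SSSZ, SZ)))
  →1  add(SSZ, add(SSSZ, SZ))
  →2  S(add(SZ, add(SSSZ, SZ)))
  →3  S(S(add(Z, add(SSSZ, SZ))))
  →4  S(S(add(SSSZ, SZ)))
  →5  S(S(S(add(SSZ, SZ))))
  →6  S(S(S(S(add(SZ, SZ)))))
  →7  S(S(S(S(S(add(Z, SZ))))))
  →8  S^6(Z)

Term B:
  start: mul(add(SSZ, mul(SZ, Z)), SSSZ)
  →1  mul(S(add(SZ, mul(SZ, Z))), SSSZ)
  →2  add(SSSZ, mul(add(SZ, mul(SZ, Z)), SSSZ))
  →3  S(add(SSZ, mul(add(SZ, mul(SZ, Z)), SSSZ)))
  →4  S(S(add(SZ, mul(add(SZ, mul(SZ, Z)), SSSZ))))
  →5  S(S(S(add(Z, mul(add(SZ, mul(SZ, Z)), SSSZ)))))
  →6  S(S(S(mul(add(SZ, mul(SZ, Z)), SSSZ))))
  →7  S(S(S(mul(S(add(Z, mul(SZ, Z))), SSSZ))))
  →8  S(S(S(add(SSSZ, mul(add(Z, mul(SZ, Z)), SSSZ)))))
  →9  S(S(S(S(add(SSZ, mul(add(Z, mul(SZ, Z)), SSSZ))))))
  →10  S(S(S(S(S(add(SZ, mul(add(Z, mul(SZ, Z)), SSSZ)))))))
  →11  S(S(S(S(S(S(add(Z, mul(add(Z, mul(SZ, Z)), SSSZ))))))))
  →12  S(S(S(S(S(S(mul(add(Z, mul(SZ, Z)), SSSZ)))))))
  →13  S(S(S(S(S(S(mul(mul(SZ, Z), SSSZ)))))))
  →14  S(S(S(S(S(S(mul(add(Z, mul(Z, Z)), SSSZ)))))))
  →15  S(S(S(S(S(S(mul(mul(Z, Z), SSSZ)))))))
  →16  S(S(S(S(S(S(mul(Z, SSSZ)))))))
  →17  S^6(Z)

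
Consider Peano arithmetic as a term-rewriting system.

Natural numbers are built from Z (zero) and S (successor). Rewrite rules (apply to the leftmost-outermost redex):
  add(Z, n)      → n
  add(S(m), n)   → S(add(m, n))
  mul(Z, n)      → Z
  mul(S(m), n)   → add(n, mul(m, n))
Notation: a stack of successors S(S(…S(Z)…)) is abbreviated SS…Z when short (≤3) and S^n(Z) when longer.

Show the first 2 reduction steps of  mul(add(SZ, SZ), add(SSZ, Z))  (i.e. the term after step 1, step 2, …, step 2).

  start: mul(add(SZ, SZ), add(SSZ, Z))
  step 1: mul(S(add(Z, SZ)), add(SSZ, Z))
  step 2: add(add(SSZ, Z), mul(add(Z, SZ), add(SSZ, Z)))

Answer: after 2 steps: add(add(SSZ, Z), mul(add(Z, SZ), add(SSZ, Z)))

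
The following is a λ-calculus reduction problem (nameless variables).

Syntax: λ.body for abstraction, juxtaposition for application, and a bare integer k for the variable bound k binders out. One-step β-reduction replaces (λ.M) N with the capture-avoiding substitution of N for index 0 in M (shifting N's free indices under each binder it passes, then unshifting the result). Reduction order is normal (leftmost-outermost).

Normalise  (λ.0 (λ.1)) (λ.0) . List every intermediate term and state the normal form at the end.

Answer: normal form = λ.λ.0  (in 2 steps)

Derivation:
  start: (λ.0 (λ.1)) (λ.0)
  [1] (λ.0) (λ.λ.0)
  [2] λ.λ.0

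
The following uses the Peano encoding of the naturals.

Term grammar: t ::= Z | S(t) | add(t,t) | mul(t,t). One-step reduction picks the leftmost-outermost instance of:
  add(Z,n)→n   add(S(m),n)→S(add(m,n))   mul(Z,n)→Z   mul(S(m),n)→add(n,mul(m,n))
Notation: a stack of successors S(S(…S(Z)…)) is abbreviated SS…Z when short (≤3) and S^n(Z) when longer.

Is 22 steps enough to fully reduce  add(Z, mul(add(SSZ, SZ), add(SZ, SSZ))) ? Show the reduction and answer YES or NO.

  start: add(Z, mul(add(SSZ, SZ), add(SZ, SSZ)))
  [1] mul(add(SSZ, SZ), add(SZ, SSZ))
  [2] mul(S(add(SZ, SZ)), add(SZ, SSZ))
  [3] add(add(SZ, SSZ), mul(add(SZ, SZ), add(SZ, SSZ)))
  [4] add(S(add(Z, SSZ)), mul(add(SZ, SZ), add(SZ, SSZ)))
  [5] S(add(add(Z, SSZ), mul(add(SZ, SZ), add(SZ, SSZ))))
  [6] S(add(SSZ, mul(add(SZ, SZ), add(SZ, SSZ))))
  [7] S(S(add(SZ, mul(add(SZ, SZ), add(SZ, SSZ)))))
  [8] S(S(S(add(Z, mul(add(SZ, SZ), add(SZ, SSZ))))))
  [9] S(S(S(mul(add(SZ, SZ), add(SZ, SSZ)))))
  [10] S(S(S(mul(S(add(Z, SZ)), add(SZ, SSZ)))))
  [11] S(S(S(add(add(SZ, SSZ), mul(add(Z, SZ), add(SZ, SSZ))))))
  [12] S(S(S(add(S(add(Z, SSZ)), mul(add(Z, SZ), add(SZ, SSZ))))))
  [13] S(S(S(S(add(add(Z, SSZ), mul(add(Z, SZ), add(SZ, SSZ)))))))
  [14] S(S(S(S(add(SSZ, mul(add(Z, SZ), add(SZ, SSZ)))))))
  [15] S(S(S(S(S(add(SZ, mul(add(Z, SZ), add(SZ, SSZ))))))))
  [16] S(S(S(S(S(S(add(Z, mul(add(Z, SZ), add(SZ, SSZ)))))))))
  [17] S(S(S(S(S(S(mul(add(Z, SZ), add(SZ, SSZ))))))))
  [18] S(S(S(S(S(S(mul(SZ, add(SZ, SSZ))))))))
  [19] S(S(S(S(S(S(add(add(SZ, SSZ), mul(Z, add(SZ, SSZ)))))))))
  [20] S(S(S(S(S(S(add(S(add(Z, SSZ)), mul(Z, add(SZ, SSZ)))))))))
  [21] S(S(S(S(S(S(S(add(add(Z, SSZ), mul(Z, add(SZ, SSZ))))))))))
  [22] S(S(S(S(S(S(S(add(SSZ, mul(Z, add(SZ, SSZ))))))))))

Answer: NO — after 22 steps the term is S(S(S(S(S(S(S(add(SSZ, mul(Z, add(SZ, SSZ)))))))))), not yet normal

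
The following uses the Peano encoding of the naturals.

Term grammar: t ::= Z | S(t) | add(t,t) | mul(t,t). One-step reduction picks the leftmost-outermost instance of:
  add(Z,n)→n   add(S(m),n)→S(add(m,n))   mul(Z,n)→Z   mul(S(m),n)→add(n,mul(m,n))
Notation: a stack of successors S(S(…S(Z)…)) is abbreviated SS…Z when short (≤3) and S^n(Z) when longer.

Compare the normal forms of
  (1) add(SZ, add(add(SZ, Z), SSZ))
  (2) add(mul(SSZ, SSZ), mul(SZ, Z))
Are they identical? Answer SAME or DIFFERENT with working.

Answer: SAME — A ⇓ S^4(Z), B ⇓ S^4(Z)

Derivation:
Term A:
  start: add(SZ, add(add(SZ, Z), SSZ))
  step 1: S(add(Z, add(add(SZ, Z), SSZ)))
  step 2: S(add(add(SZ, Z), SSZ))
  step 3: S(add(S(add(Z, Z)), SSZ))
  step 4: S(S(add(add(Z, Z), SSZ)))
  step 5: S(S(add(Z, SSZ)))
  step 6: S^4(Z)

Term B:
  start: add(mul(SSZ, SSZ), mul(SZ, Z))
  step 1: add(add(SSZ, mul(SZ, SSZ)), mul(SZ, Z))
  step 2: add(S(add(SZ, mul(SZ, SSZ))), mul(SZ, Z))
  step 3: S(add(add(SZ, mul(SZ, SSZ)), mul(SZ, Z)))
  step 4: S(add(S(add(Z, mul(SZ, SSZ))), mul(SZ, Z)))
  step 5: S(S(add(add(Z, mul(SZ, SSZ)), mul(SZ, Z))))
  step 6: S(S(add(mul(SZ, SSZ), mul(SZ, Z))))
  step 7: S(S(add(add(SSZ, mul(Z, SSZ)), mul(SZ, Z))))
  step 8: S(S(add(S(add(SZ, mul(Z, SSZ))), mul(SZ, Z))))
  step 9: S(S(S(add(add(SZ, mul(Z, SSZ)), mul(SZ, Z)))))
  step 10: S(S(S(add(S(add(Z, mul(Z, SSZ))), mul(SZ, Z)))))
  step 11: S(S(S(S(add(add(Z, mul(Z, SSZ)), mul(SZ, Z))))))
  step 12: S(S(S(S(add(mul(Z, SSZ), mul(SZ, Z))))))
  step 13: S(S(S(S(add(Z, mul(SZ, Z))))))
  step 14: S(S(S(S(mul(SZ, Z)))))
  step 15: S(S(S(S(add(Z, mul(Z, Z))))))
  step 16: S(S(S(S(mul(Z, Z)))))
  step 17: S^4(Z)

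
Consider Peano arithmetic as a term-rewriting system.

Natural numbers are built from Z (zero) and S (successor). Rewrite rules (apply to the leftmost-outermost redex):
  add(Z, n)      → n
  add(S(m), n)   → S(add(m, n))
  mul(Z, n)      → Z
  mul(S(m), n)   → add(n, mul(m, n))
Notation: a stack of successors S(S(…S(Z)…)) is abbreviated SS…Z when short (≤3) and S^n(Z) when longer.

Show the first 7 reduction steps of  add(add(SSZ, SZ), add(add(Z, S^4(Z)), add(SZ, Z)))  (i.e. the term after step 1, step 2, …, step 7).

Answer: after 7 steps: S(S(S(add(add(Z, S^4(Z)), add(SZ, Z)))))

Derivation:
  start: add(add(SSZ, SZ), add(add(Z, S^4(Z)), add(SZ, Z)))
  step 1: add(S(add(SZ, SZ)), add(add(Z, S^4(Z)), add(SZ, Z)))
  step 2: S(add(add(SZ, SZ), add(add(Z, S^4(Z)), add(SZ, Z))))
  step 3: S(add(S(add(Z, SZ)), add(add(Z, S^4(Z)), add(SZ, Z))))
  step 4: S(S(add(add(Z, SZ), add(add(Z, S^4(Z)), add(SZ, Z)))))
  step 5: S(S(add(SZ, add(add(Z, S^4(Z)), add(SZ, Z)))))
  step 6: S(S(S(add(Z, add(add(Z, S^4(Z)), add(SZ, Z))))))
  step 7: S(S(S(add(add(Z, S^4(Z)), add(SZ, Z)))))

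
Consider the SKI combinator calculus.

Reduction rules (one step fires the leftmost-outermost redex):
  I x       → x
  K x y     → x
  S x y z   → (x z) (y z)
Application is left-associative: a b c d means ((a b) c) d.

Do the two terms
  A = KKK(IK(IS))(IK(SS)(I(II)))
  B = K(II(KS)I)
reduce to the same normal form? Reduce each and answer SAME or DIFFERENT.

Term A:
  start: KKK(IK(IS))(IK(SS)(I(II)))
  →1  K(IK(IS))(IK(SS)(I(II)))
  →2  IK(IS)
  →3  K(IS)
  →4  KS

Term B:
  start: K(II(KS)I)
  →1  K(I(KS)I)
  →2  K(KSI)
  →3  KS

Answer: SAME — A ⇓ KS, B ⇓ KS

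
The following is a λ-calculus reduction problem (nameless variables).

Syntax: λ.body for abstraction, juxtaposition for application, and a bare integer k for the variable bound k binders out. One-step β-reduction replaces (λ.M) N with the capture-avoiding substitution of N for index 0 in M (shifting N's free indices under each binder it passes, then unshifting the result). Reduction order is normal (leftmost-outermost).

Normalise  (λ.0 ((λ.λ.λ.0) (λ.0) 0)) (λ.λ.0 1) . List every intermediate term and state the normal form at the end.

  start: (λ.0 ((λ.λ.λ.0) (λ.0) 0)) (λ.λ.0 1)
  step 1: (λ.λ.0 1) ((λ.λ.λ.0) (λ.0) (λ.λ.0 1))
  step 2: λ.0 ((λ.λ.λ.0) (λ.0) (λ.λ.0 1))
  step 3: λ.0 ((λ.λ.0) (λ.λ.0 1))
  step 4: λ.0 (λ.0)

Answer: normal form = λ.0 (λ.0)  (in 4 steps)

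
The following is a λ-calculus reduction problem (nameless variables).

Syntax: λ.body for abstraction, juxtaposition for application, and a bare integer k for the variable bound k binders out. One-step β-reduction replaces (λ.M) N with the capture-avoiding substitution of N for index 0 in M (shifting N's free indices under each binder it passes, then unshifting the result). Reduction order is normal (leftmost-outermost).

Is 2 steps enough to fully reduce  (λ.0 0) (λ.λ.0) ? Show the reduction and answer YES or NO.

  start: (λ.0 0) (λ.λ.0)
  →1  (λ.λ.0) (λ.λ.0)
  →2  λ.0

Answer: YES — reaches normal form λ.0 in 2 ≤ 2 steps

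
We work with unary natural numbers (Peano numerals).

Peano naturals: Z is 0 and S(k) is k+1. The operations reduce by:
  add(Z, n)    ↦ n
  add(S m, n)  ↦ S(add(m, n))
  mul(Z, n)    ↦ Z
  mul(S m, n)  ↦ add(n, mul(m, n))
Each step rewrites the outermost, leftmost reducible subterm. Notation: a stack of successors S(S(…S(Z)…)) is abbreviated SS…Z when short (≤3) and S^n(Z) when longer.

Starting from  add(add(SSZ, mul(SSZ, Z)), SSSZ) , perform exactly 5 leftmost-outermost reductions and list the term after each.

Answer: after 5 steps: S(S(add(mul(SSZ, Z), SSSZ)))

Working:
  start: add(add(SSZ, mul(SSZ, Z)), SSSZ)
  →1  add(S(add(SZ, mul(SSZ, Z))), SSSZ)
  →2  S(add(add(SZ, mul(SSZ, Z)), SSSZ))
  →3  S(add(S(add(Z, mul(SSZ, Z))), SSSZ))
  →4  S(S(add(add(Z, mul(SSZ, Z)), SSSZ)))
  →5  S(S(add(mul(SSZ, Z), SSSZ)))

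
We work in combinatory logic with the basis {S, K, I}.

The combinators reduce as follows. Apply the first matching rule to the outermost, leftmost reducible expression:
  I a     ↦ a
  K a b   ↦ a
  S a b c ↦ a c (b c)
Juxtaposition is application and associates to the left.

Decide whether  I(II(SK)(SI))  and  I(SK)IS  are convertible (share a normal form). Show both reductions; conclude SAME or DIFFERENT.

Term A:
  start: I(II(SK)(SI))
  [1] II(SK)(SI)
  [2] I(SK)(SI)
  [3] SK(SI)

Term B:
  start: I(SK)IS
  [1] SKIS
  [2] KS(IS)
  [3] S

Answer: DIFFERENT — A ⇓ SK(SI), B ⇓ S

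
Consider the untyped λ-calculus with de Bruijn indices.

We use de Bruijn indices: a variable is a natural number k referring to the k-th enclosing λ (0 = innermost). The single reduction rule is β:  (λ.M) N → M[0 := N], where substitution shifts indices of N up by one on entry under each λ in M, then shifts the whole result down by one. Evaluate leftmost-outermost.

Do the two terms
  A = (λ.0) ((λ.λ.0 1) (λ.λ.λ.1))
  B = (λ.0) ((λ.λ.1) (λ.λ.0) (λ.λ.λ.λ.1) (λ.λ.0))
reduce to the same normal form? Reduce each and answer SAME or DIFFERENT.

Term A:
  start: (λ.0) ((λ.λ.0 1) (λ.λ.λ.1))
  step 1: (λ.λ.0 1) (λ.λ.λ.1)
  step 2: λ.0 (λ.λ.λ.1)

Term B:
  start: (λ.0) ((λ.λ.1) (λ.λ.0) (λ.λ.λ.λ.1) (λ.λ.0))
  step 1: (λ.λ.1) (λ.λ.0) (λ.λ.λ.λ.1) (λ.λ.0)
  step 2: (λ.λ.λ.0) (λ.λ.λ.λ.1) (λ.λ.0)
  step 3: (λ.λ.0) (λ.λ.0)
  step 4: λ.0

Answer: DIFFERENT — A ⇓ λ.0 (λ.λ.λ.1), B ⇓ λ.0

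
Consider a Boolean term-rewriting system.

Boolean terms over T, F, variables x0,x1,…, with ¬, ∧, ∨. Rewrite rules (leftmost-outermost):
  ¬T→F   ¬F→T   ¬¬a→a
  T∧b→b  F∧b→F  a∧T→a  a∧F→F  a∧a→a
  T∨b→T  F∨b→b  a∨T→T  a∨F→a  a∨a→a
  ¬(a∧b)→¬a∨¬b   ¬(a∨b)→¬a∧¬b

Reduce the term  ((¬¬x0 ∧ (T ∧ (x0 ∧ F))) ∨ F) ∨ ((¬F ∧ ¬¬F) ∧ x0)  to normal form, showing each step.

Answer: normal form = F  (in 10 steps)

Derivation:
  start: ((¬¬x0 ∧ (T ∧ (x0 ∧ F))) ∨ F) ∨ ((¬F ∧ ¬¬F) ∧ x0)
  step 1: (¬¬x0 ∧ (T ∧ (x0 ∧ F))) ∨ ((¬F ∧ ¬¬F) ∧ x0)
  step 2: (x0 ∧ (T ∧ (x0 ∧ F))) ∨ ((¬F ∧ ¬¬F) ∧ x0)
  step 3: (x0 ∧ (x0 ∧ F)) ∨ ((¬F ∧ ¬¬F) ∧ x0)
  step 4: (x0 ∧ F) ∨ ((¬F ∧ ¬¬F) ∧ x0)
  step 5: F ∨ ((¬F ∧ ¬¬F) ∧ x0)
  step 6: (¬F ∧ ¬¬F) ∧ x0
  step 7: (T ∧ ¬¬F) ∧ x0
  step 8: ¬¬F ∧ x0
  step 9: F ∧ x0
  step 10: F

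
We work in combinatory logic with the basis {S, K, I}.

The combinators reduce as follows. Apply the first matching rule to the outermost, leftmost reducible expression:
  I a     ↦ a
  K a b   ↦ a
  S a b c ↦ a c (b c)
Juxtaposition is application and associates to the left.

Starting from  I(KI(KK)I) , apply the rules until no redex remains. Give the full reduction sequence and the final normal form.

Answer: normal form = I  (in 3 steps)

Working:
  start: I(KI(KK)I)
  [1] KI(KK)I
  [2] II
  [3] I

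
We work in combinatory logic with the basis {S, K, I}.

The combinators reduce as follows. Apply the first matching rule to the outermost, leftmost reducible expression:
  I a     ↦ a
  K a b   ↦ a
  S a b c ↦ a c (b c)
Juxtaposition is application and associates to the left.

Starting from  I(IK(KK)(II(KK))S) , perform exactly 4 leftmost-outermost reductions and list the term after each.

Answer: after 4 steps: K

Reduction:
  start: I(IK(KK)(II(KK))S)
  step 1: IK(KK)(II(KK))S
  step 2: K(KK)(II(KK))S
  step 3: KKS
  step 4: K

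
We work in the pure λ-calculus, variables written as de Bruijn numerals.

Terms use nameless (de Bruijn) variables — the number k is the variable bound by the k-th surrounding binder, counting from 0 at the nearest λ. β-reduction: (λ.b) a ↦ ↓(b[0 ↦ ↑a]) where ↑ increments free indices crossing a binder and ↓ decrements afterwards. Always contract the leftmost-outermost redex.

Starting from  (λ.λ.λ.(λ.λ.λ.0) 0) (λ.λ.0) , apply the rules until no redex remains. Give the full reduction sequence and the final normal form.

  start: (λ.λ.λ.(λ.λ.λ.0) 0) (λ.λ.0)
  step 1: λ.λ.(λ.λ.λ.0) 0
  step 2: λ.λ.λ.λ.0

Answer: normal form = λ.λ.λ.λ.0  (in 2 steps)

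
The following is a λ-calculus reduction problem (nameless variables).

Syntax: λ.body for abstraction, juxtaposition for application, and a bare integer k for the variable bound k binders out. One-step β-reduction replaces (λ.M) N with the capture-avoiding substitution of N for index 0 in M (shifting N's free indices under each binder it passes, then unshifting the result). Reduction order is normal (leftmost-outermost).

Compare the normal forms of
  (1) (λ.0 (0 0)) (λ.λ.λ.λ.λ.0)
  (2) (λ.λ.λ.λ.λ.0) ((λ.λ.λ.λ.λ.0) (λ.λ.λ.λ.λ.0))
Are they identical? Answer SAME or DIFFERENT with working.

Answer: SAME — A ⇓ λ.λ.λ.λ.0, B ⇓ λ.λ.λ.λ.0

Reduction:
Term A:
  start: (λ.0 (0 0)) (λ.λ.λ.λ.λ.0)
  [1] (λ.λ.λ.λ.λ.0) ((λ.λ.λ.λ.λ.0) (λ.λ.λ.λ.λ.0))
  [2] λ.λ.λ.λ.0

Term B:
  start: (λ.λ.λ.λ.λ.0) ((λ.λ.λ.λ.λ.0) (λ.λ.λ.λ.λ.0))
  [1] λ.λ.λ.λ.0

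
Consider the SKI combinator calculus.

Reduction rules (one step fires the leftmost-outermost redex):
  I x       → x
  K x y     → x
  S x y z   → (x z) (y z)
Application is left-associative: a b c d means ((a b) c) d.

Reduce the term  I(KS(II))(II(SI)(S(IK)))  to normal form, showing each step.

  start: I(KS(II))(II(SI)(S(IK)))
  [1] KS(II)(II(SI)(S(IK)))
  [2] S(II(SI)(S(IK)))
  [3] S(I(SI)(S(IK)))
  [4] S(SI(S(IK)))
  [5] S(SI(SK))

Answer: normal form = S(SI(SK))  (in 5 steps)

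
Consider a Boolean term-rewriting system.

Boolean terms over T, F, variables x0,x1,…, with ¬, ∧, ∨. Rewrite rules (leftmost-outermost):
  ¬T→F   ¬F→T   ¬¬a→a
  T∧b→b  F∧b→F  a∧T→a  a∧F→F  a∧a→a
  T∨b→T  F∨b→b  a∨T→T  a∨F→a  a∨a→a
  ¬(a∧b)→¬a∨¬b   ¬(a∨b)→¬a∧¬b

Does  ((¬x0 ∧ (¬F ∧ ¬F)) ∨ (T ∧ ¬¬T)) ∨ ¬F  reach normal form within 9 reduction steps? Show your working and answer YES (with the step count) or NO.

Answer: YES — reaches normal form T in 7 ≤ 9 steps

Working:
  start: ((¬x0 ∧ (¬F ∧ ¬F)) ∨ (T ∧ ¬¬T)) ∨ ¬F
  →1  ((¬x0 ∧ ¬F) ∨ (T ∧ ¬¬T)) ∨ ¬F
  →2  ((¬x0 ∧ T) ∨ (T ∧ ¬¬T)) ∨ ¬F
  →3  (¬x0 ∨ (T ∧ ¬¬T)) ∨ ¬F
  →4  (¬x0 ∨ ¬¬T) ∨ ¬F
  →5  (¬x0 ∨ T) ∨ ¬F
  →6  T ∨ ¬F
  →7  T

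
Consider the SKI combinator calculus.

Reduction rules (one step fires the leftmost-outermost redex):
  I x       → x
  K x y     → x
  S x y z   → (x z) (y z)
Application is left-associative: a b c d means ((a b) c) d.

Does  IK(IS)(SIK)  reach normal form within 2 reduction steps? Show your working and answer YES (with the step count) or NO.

  start: IK(IS)(SIK)
  step 1: K(IS)(SIK)
  step 2: IS

Answer: NO — after 2 steps the term is IS, not yet normal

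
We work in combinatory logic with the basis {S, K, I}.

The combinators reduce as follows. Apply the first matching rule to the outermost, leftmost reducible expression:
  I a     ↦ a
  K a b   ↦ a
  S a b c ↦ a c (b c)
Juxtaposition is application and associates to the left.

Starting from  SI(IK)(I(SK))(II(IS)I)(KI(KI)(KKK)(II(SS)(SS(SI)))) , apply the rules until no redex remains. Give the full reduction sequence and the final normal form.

Answer: normal form = SI(K(SS(SS(SI))))  (in 13 steps)

Reduction:
  start: SI(IK)(I(SK))(II(IS)I)(KI(KI)(KKK)(II(SS)(SS(SI))))
  step 1: I(I(SK))(IK(I(SK)))(II(IS)I)(KI(KI)(KKK)(II(SS)(SS(SI))))
  step 2: I(SK)(IK(I(SK)))(II(IS)I)(KI(KI)(KKK)(II(SS)(SS(SI))))
  step 3: SK(IK(I(SK)))(II(IS)I)(KI(KI)(KKK)(II(SS)(SS(SI))))
  step 4: K(II(IS)I)(IK(I(SK))(II(IS)I))(KI(KI)(KKK)(II(SS)(SS(SI))))
  step 5: II(IS)I(KI(KI)(KKK)(II(SS)(SS(SI))))
  step 6: I(IS)I(KI(KI)(KKK)(II(SS)(SS(SI))))
  step 7: ISI(KI(KI)(KKK)(II(SS)(SS(SI))))
  step 8: SI(KI(KI)(KKK)(II(SS)(SS(SI))))
  step 9: SI(I(KKK)(II(SS)(SS(SI))))
  step 10: SI(KKK(II(SS)(SS(SI))))
  step 11: SI(K(II(SS)(SS(SI))))
  step 12: SI(K(I(SS)(SS(SI))))
  step 13: SI(K(SS(SS(SI))))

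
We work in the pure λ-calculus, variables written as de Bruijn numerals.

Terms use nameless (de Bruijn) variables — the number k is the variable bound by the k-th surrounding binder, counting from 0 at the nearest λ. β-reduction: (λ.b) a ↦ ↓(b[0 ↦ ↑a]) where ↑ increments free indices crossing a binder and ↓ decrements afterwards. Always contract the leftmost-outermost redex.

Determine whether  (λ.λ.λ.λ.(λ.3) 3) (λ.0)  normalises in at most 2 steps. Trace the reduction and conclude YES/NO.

Answer: YES — reaches normal form λ.λ.λ.2 in 2 ≤ 2 steps

Reduction:
  start: (λ.λ.λ.λ.(λ.3) 3) (λ.0)
  →1  λ.λ.λ.(λ.3) (λ.0)
  →2  λ.λ.λ.2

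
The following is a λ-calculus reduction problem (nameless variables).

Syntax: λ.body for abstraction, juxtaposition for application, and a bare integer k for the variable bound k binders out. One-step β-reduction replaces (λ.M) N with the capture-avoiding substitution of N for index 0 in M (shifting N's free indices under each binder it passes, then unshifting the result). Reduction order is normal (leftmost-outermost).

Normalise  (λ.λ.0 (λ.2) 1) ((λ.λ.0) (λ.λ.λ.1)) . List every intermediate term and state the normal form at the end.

Answer: normal form = λ.0 (λ.λ.0) (λ.0)  (in 3 steps)

Derivation:
  start: (λ.λ.0 (λ.2) 1) ((λ.λ.0) (λ.λ.λ.1))
  [1] λ.0 (λ.(λ.λ.0) (λ.λ.λ.1)) ((λ.λ.0) (λ.λ.λ.1))
  [2] λ.0 (λ.λ.0) ((λ.λ.0) (λ.λ.λ.1))
  [3] λ.0 (λ.λ.0) (λ.0)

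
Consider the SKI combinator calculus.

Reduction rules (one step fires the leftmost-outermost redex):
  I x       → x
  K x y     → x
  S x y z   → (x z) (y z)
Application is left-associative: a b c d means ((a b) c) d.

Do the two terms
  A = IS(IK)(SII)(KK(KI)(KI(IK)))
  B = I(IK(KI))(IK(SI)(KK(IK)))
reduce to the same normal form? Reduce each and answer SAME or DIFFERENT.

Answer: SAME — A ⇓ KI, B ⇓ KI

Derivation:
Term A:
  start: IS(IK)(SII)(KK(KI)(KI(IK)))
  [1] S(IK)(SII)(KK(KI)(KI(IK)))
  [2] IK(KK(KI)(KI(IK)))(SII(KK(KI)(KI(IK))))
  [3] K(KK(KI)(KI(IK)))(SII(KK(KI)(KI(IK))))
  [4] KK(KI)(KI(IK))
  [5] K(KI(IK))
  [6] KI

Term B:
  start: I(IK(KI))(IK(SI)(KK(IK)))
  [1] IK(KI)(IK(SI)(KK(IK)))
  [2] K(KI)(IK(SI)(KK(IK)))
  [3] KI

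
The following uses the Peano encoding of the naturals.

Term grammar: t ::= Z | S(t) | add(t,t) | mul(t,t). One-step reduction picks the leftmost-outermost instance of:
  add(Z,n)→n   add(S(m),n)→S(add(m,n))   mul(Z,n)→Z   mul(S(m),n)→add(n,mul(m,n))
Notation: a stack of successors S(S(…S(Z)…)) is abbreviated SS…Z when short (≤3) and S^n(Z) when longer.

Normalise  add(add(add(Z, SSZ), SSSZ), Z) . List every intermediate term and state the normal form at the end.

  start: add(add(add(Z, SSZ), SSSZ), Z)
  step 1: add(add(SSZ, SSSZ), Z)
  step 2: add(S(add(SZ, SSSZ)), Z)
  step 3: S(add(add(SZ, SSSZ), Z))
  step 4: S(add(S(add(Z, SSSZ)), Z))
  step 5: S(S(add(add(Z, SSSZ), Z)))
  step 6: S(S(add(SSSZ, Z)))
  step 7: S(S(S(add(SSZ, Z))))
  step 8: S(S(S(S(add(SZ, Z)))))
  step 9: S(S(S(S(S(add(Z, Z))))))
  step 10: S^5(Z)

Answer: normal form = S^5(Z)  (in 10 steps)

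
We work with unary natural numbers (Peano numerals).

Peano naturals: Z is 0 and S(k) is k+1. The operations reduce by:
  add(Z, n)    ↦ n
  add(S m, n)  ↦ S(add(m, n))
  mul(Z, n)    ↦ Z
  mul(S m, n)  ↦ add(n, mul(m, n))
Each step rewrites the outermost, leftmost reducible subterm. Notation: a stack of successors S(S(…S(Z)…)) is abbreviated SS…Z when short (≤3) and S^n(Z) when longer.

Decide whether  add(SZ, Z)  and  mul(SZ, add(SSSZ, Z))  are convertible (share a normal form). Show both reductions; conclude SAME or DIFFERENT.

Term A:
  start: add(SZ, Z)
  →1  S(add(Z, Z))
  →2  SZ

Term B:
  start: mul(SZ, add(SSSZ, Z))
  →1  add(add(SSSZ, Z), mul(Z, add(SSSZ, Z)))
  →2  add(S(add(SSZ, Z)), mul(Z, add(SSSZ, Z)))
  →3  S(add(add(SSZ, Z), mul(Z, add(SSSZ, Z))))
  →4  S(add(S(add(SZ, Z)), mul(Z, add(SSSZ, Z))))
  →5  S(S(add(add(SZ, Z), mul(Z, add(SSSZ, Z)))))
  →6  S(S(add(S(add(Z, Z)), mul(Z, add(SSSZ, Z)))))
  →7  S(S(S(add(add(Z, Z), mul(Z, add(SSSZ, Z))))))
  →8  S(S(S(add(Z, mul(Z, add(SSSZ, Z))))))
  →9  S(S(S(mul(Z, add(SSSZ, Z)))))
  →10  SSSZ

Answer: DIFFERENT — A ⇓ SZ, B ⇓ SSSZ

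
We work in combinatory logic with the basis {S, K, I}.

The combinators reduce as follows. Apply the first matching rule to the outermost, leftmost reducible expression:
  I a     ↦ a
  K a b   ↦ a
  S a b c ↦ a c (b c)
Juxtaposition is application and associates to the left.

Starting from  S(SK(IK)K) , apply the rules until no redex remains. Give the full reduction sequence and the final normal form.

Answer: normal form = SK  (in 2 steps)

Reduction:
  start: S(SK(IK)K)
  step 1: S(KK(IKK))
  step 2: SK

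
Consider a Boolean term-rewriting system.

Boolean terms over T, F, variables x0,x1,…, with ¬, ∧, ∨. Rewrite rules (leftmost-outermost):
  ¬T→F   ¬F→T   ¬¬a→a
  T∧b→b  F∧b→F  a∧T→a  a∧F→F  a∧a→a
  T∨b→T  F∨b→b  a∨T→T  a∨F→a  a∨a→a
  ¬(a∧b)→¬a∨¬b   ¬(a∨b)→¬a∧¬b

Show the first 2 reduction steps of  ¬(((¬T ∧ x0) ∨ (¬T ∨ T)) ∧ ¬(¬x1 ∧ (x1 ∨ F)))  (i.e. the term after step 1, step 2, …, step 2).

  start: ¬(((¬T ∧ x0) ∨ (¬T ∨ T)) ∧ ¬(¬x1 ∧ (x1 ∨ F)))
  [1] ¬((¬T ∧ x0) ∨ (¬T ∨ T)) ∨ ¬¬(¬x1 ∧ (x1 ∨ F))
  [2] (¬(¬T ∧ x0) ∧ ¬(¬T ∨ T)) ∨ ¬¬(¬x1 ∧ (x1 ∨ F))

Answer: after 2 steps: (¬(¬T ∧ x0) ∧ ¬(¬T ∨ T)) ∨ ¬¬(¬x1 ∧ (x1 ∨ F))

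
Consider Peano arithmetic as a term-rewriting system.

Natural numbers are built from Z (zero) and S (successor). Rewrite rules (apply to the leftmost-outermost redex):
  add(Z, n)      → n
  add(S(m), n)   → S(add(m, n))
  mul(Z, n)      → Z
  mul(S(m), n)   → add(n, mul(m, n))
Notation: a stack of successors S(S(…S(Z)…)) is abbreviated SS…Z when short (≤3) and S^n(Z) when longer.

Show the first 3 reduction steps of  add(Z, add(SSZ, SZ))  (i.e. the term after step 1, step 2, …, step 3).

  start: add(Z, add(SSZ, SZ))
  [1] add(SSZ, SZ)
  [2] S(add(SZ, SZ))
  [3] S(S(add(Z, SZ)))

Answer: after 3 steps: S(S(add(Z, SZ)))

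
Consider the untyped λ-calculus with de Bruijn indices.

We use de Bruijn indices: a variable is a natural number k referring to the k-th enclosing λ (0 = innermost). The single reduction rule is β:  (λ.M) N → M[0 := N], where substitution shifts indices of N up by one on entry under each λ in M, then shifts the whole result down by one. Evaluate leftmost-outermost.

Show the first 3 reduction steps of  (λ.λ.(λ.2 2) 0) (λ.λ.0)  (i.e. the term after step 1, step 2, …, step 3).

Answer: after 3 steps: λ.λ.0

Working:
  start: (λ.λ.(λ.2 2) 0) (λ.λ.0)
  step 1: λ.(λ.(λ.λ.0) (λ.λ.0)) 0
  step 2: λ.(λ.λ.0) (λ.λ.0)
  step 3: λ.λ.0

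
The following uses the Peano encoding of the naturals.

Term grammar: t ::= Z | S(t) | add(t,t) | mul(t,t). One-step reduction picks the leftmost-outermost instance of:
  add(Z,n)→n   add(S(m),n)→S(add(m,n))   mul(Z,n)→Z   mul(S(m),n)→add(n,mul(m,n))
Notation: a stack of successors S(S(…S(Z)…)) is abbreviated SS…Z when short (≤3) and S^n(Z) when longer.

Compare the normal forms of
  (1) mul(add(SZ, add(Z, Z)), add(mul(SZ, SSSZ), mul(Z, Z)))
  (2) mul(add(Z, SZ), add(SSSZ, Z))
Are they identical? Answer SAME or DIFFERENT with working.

Answer: SAME — A ⇓ SSSZ, B ⇓ SSSZ

Working:
Term A:
  start: mul(add(SZ, add(Z, Z)), add(mul(SZ, SSSZ), mul(Z, Z)))
  →1  mul(S(add(Z, add(Z, Z))), add(mul(SZ, SSSZ), mul(Z, Z)))
  →2  add(add(mul(SZ, SSSZ), mul(Z, Z)), mul(add(Z, add(Z, Z)), add(mul(SZ, SSSZ), mul(Z, Z))))
  →3  add(add(add(SSSZ, mul(Z, SSSZ)), mul(Z, Z)), mul(add(Z, add(Z, Z)), add(mul(SZ, SSSZ), mul(Z, Z))))
  →4  add(add(S(add(SSZ, mul(Z, SSSZ))), mul(Z, Z)), mul(add(Z, add(Z, Z)), add(mul(SZ, SSSZ), mul(Z, Z))))
  →5  add(S(add(add(SSZ, mul(Z, SSSZ)), mul(Z, Z))), mul(add(Z, add(Z, Z)), add(mul(SZ, SSSZ), mul(Z, Z))))
  →6  S(add(add(add(SSZ, mul(Z, SSSZ)), mul(Z, Z)), mul(add(Z, add(Z, Z)), add(mul(SZ, SSSZ), mul(Z, Z)))))
  →7  S(add(add(S(add(SZ, mul(Z, SSSZ))), mul(Z, Z)), mul(add(Z, add(Z, Z)), add(mul(SZ, SSSZ), mul(Z, Z)))))
  →8  S(add(S(add(add(SZ, mul(Z, SSSZ)), mul(Z, Z))), mul(add(Z, add(Z, Z)), add(mul(SZ, SSSZ), mul(Z, Z)))))
  →9  S(S(add(add(add(SZ, mul(Z, SSSZ)), mul(Z, Z)), mul(add(Z, add(Z, Z)), add(mul(SZ, SSSZ), mul(Z, Z))))))
  →10  S(S(add(add(S(add(Z, mul(Z, SSSZ))), mul(Z, Z)), mul(add(Z, add(Z, Z)), add(mul(SZ, SSSZ), mul(Z, Z))))))
  →11  S(S(add(S(add(add(Z, mul(Z, SSSZ)), mul(Z, Z))), mul(add(Z, add(Z, Z)), add(mul(SZ, SSSZ), mul(Z, Z))))))
  →12  S(S(S(add(add(add(Z, mul(Z, SSSZ)), mul(Z, Z)), mul(add(Z, add(Z, Z)), add(mul(SZ, SSSZ), mul(Z, Z)))))))
  →13  S(S(S(add(add(mul(Z, SSSZ), mul(Z, Z)), mul(add(Z, add(Z, Z)), add(mul(SZ, SSSZ), mul(Z, Z)))))))
  →14  S(S(S(add(add(Z, mul(Z, Z)), mul(add(Z, add(Z, Z)), add(mul(SZ, SSSZ), mul(Z, Z)))))))
  →15  S(S(S(add(mul(Z, Z), mul(add(Z, add(Z, Z)), add(mul(SZ, SSSZ), mul(Z, Z)))))))
  →16  S(S(S(add(Z, mul(add(Z, add(Z, Z)), add(mul(SZ, SSSZ), mul(Z, Z)))))))
  →17  S(S(S(mul(add(Z, add(Z, Z)), add(mul(SZ, SSSZ), mul(Z, Z))))))
  →18  S(S(S(mul(add(Z, Z), add(mul(SZ, SSSZ), mul(Z, Z))))))
  →19  S(S(S(mul(Z, add(mul(SZ, SSSZ), mul(Z, Z))))))
  →20  SSSZ

Term B:
  start: mul(add(Z, SZ), add(SSSZ, Z))
  →1  mul(SZ, add(SSSZ, Z))
  →2  add(add(SSSZ, Z), mul(Z, add(SSSZ, Z)))
  →3  add(S(add(SSZ, Z)), mul(Z, add(SSSZ, Z)))
  →4  S(add(add(SSZ, Z), mul(Z, add(SSSZ, Z))))
  →5  S(add(S(add(SZ, Z)), mul(Z, add(SSSZ, Z))))
  →6  S(S(add(add(SZ, Z), mul(Z, add(SSSZ, Z)))))
  →7  S(S(add(S(add(Z, Z)), mul(Z, add(SSSZ, Z)))))
  →8  S(S(S(add(add(Z, Z), mul(Z, add(SSSZ, Z))))))
  →9  S(S(S(add(Z, mul(Z, add(SSSZ, Z))))))
  →10  S(S(S(mul(Z, add(SSSZ, Z)))))
  →11  SSSZ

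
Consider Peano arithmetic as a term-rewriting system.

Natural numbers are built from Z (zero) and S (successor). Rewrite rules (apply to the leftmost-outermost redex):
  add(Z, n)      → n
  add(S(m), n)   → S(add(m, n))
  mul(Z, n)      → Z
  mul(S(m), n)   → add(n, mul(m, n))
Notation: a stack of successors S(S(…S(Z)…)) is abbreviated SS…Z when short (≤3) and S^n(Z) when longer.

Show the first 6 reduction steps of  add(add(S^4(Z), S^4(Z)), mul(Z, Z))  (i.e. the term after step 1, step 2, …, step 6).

Answer: after 6 steps: S(S(S(add(add(SZ, S^4(Z)), mul(Z, Z)))))

Reduction:
  start: add(add(S^4(Z), S^4(Z)), mul(Z, Z))
  [1] add(S(add(SSSZ, S^4(Z))), mul(Z, Z))
  [2] S(add(add(SSSZ, S^4(Z)), mul(Z, Z)))
  [3] S(add(S(add(SSZ, S^4(Z))), mul(Z, Z)))
  [4] S(S(add(add(SSZ, S^4(Z)), mul(Z, Z))))
  [5] S(S(add(S(add(SZ, S^4(Z))), mul(Z, Z))))
  [6] S(S(S(add(add(SZ, S^4(Z)), mul(Z, Z)))))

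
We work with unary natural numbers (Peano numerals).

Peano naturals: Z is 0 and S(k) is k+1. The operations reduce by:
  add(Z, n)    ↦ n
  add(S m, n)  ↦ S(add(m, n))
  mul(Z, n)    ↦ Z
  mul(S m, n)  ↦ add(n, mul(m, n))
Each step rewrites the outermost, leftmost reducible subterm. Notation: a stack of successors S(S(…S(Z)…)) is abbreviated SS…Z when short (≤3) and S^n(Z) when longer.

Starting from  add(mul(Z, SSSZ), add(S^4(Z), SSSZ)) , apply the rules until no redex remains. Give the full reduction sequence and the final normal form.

  start: add(mul(Z, SSSZ), add(S^4(Z), SSSZ))
  step 1: add(Z, add(S^4(Z), SSSZ))
  step 2: add(S^4(Z), SSSZ)
  step 3: S(add(SSSZ, SSSZ))
  step 4: S(S(add(SSZ, SSSZ)))
  step 5: S(S(S(add(SZ, SSSZ))))
  step 6: S(S(S(S(add(Z, SSSZ)))))
  step 7: S^7(Z)

Answer: normal form = S^7(Z)  (in 7 steps)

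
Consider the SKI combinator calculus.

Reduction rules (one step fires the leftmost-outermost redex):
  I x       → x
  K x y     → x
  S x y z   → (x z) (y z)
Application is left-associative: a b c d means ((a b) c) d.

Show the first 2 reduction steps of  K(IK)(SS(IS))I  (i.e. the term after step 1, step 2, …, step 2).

Answer: after 2 steps: KI

Reduction:
  start: K(IK)(SS(IS))I
  step 1: IKI
  step 2: KI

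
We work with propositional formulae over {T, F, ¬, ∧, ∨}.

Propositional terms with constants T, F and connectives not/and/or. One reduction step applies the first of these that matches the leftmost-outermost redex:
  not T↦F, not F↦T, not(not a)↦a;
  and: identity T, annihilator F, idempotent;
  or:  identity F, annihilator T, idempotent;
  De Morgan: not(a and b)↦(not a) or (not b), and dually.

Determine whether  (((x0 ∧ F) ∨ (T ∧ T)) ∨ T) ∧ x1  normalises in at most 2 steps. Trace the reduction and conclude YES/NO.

  start: (((x0 ∧ F) ∨ (T ∧ T)) ∨ T) ∧ x1
  [1] T ∧ x1
  [2] x1

Answer: YES — reaches normal form x1 in 2 ≤ 2 steps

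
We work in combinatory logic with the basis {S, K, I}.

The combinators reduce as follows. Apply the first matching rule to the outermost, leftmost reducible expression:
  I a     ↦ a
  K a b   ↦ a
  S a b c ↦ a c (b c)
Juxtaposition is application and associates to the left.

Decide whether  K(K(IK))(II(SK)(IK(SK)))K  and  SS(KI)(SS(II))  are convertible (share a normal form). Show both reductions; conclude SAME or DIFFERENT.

Term A:
  start: K(K(IK))(II(SK)(IK(SK)))K
  [1] K(IK)K
  [2] IK
  [3] K

Term B:
  start: SS(KI)(SS(II))
  [1] S(SS(II))(KI(SS(II)))
  [2] S(SSI)(KI(SS(II)))
  [3] S(SSI)I

Answer: DIFFERENT — A ⇓ K, B ⇓ S(SSI)I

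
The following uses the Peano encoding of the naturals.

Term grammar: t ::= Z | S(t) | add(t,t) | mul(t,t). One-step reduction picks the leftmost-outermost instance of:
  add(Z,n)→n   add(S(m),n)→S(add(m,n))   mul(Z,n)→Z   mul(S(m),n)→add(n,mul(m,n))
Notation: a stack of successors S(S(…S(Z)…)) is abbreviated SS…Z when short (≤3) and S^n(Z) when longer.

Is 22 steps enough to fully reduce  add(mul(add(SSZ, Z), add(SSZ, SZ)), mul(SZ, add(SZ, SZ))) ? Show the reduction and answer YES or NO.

Answer: NO — after 22 steps the term is S(S(S(S(S(add(S(add(Z, mul(add(Z, Z), add(SSZ, SZ)))), mul(SZ, add(SZ, SZ)))))))), not yet normal

Derivation:
  start: add(mul(add(SSZ, Z), add(SSZ, SZ)), mul(SZ, add(SZ, SZ)))
  →1  add(mul(S(add(SZ, Z)), add(SSZ, SZ)), mul(SZ, add(SZ, SZ)))
  →2  add(add(add(SSZ, SZ), mul(add(SZ, Z), add(SSZ, SZ))), mul(SZ, add(SZ, SZ)))
  →3  add(add(S(add(SZ, SZ)), mul(add(SZ, Z), add(SSZ, SZ))), mul(SZ, add(SZ, SZ)))
  →4  add(S(add(add(SZ, SZ), mul(add(SZ, Z), add(SSZ, SZ)))), mul(SZ, add(SZ, SZ)))
  →5  S(add(add(add(SZ, SZ), mul(add(SZ, Z), add(SSZ, SZ))), mul(SZ, add(SZ, SZ))))
  →6  S(add(add(S(add(Z, SZ)), mul(add(SZ, Z), add(SSZ, SZ))), mul(SZ, add(SZ, SZ))))
  →7  S(add(S(add(add(Z, SZ), mul(add(SZ, Z), add(SSZ, SZ)))), mul(SZ, add(SZ, SZ))))
  →8  S(S(add(add(add(Z, SZ), mul(add(SZ, Z), add(SSZ, SZ))), mul(SZ, add(SZ, SZ)))))
  →9  S(S(add(add(SZ, mul(add(SZ, Z), add(SSZ, SZ))), mul(SZ, add(SZ, SZ)))))
  →10  S(S(add(S(add(Z, mul(add(SZ, Z), add(SSZ, SZ)))), mul(SZ, add(SZ, SZ)))))
  →11  S(S(S(add(add(Z, mul(add(SZ, Z), add(SSZ, SZ))), mul(SZ, add(SZ, SZ))))))
  →12  S(S(S(add(mul(add(SZ, Z), add(SSZ, SZ)), mul(SZ, add(SZ, SZ))))))
  →13  S(S(S(add(mul(S(add(Z, Z)), add(SSZ, SZ)), mul(SZ, add(SZ, SZ))))))
  →14  S(S(S(add(add(add(SSZ, SZ), mul(add(Z, Z), add(SSZ, SZ))), mul(SZ, add(SZ, SZ))))))
  →15  S(S(S(add(add(S(add(SZ, SZ)), mul(add(Z, Z), add(SSZ, SZ))), mul(SZ, add(SZ, SZ))))))
  →16  S(S(S(add(S(add(add(SZ, SZ), mul(add(Z, Z), add(SSZ, SZ)))), mul(SZ, add(SZ, SZ))))))
  →17  S(S(S(S(add(add(add(SZ, SZ), mul(add(Z, Z), add(SSZ, SZ))), mul(SZ, add(SZ, SZ)))))))
  →18  S(S(S(S(add(add(S(add(Z, SZ)), mul(add(Z, Z), add(SSZ, SZ))), mul(SZ, add(SZ, SZ)))))))
  →19  S(S(S(S(add(S(add(add(Z, SZ), mul(add(Z, Z), add(SSZ, SZ)))), mul(SZ, add(SZ, SZ)))))))
  →20  S(S(S(S(S(add(add(add(Z, SZ), mul(add(Z, Z), add(SSZ, SZ))), mul(SZ, add(SZ, SZ))))))))
  →21  S(S(S(S(S(add(add(SZ, mul(add(Z, Z), add(SSZ, SZ))), mul(SZ, add(SZ, SZ))))))))
  →22  S(S(S(S(S(add(S(add(Z, mul(add(Z, Z), add(SSZ, SZ)))), mul(SZ, add(SZ, SZ))))))))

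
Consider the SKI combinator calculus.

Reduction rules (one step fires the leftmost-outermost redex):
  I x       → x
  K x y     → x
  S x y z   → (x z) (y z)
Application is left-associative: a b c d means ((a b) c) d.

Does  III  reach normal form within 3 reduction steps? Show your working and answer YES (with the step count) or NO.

  start: III
  step 1: II
  step 2: I

Answer: YES — reaches normal form I in 2 ≤ 3 steps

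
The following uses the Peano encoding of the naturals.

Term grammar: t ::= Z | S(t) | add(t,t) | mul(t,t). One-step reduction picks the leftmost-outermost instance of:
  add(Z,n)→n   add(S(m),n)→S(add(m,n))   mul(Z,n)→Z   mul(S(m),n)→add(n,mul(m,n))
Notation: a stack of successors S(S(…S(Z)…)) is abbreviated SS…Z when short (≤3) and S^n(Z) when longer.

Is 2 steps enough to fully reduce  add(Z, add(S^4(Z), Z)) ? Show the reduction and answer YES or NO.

  start: add(Z, add(S^4(Z), Z))
  step 1: add(S^4(Z), Z)
  step 2: S(add(SSSZ, Z))

Answer: NO — after 2 steps the term is S(add(SSSZ, Z)), not yet normal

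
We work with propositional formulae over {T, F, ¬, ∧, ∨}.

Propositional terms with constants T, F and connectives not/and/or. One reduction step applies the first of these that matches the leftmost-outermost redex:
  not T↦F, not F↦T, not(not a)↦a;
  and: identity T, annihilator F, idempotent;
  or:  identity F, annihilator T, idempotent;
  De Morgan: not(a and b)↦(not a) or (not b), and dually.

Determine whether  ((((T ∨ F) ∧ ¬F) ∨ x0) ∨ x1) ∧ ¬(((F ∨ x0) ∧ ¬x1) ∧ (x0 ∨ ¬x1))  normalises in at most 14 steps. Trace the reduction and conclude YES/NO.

Answer: YES — reaches normal form (¬x0 ∨ x1) ∨ (¬x0 ∧ x1) in 14 ≤ 14 steps

Reduction:
  start: ((((T ∨ F) ∧ ¬F) ∨ x0) ∨ x1) ∧ ¬(((F ∨ x0) ∧ ¬x1) ∧ (x0 ∨ ¬x1))
  →1  (((T ∧ ¬F) ∨ x0) ∨ x1) ∧ ¬(((F ∨ x0) ∧ ¬x1) ∧ (x0 ∨ ¬x1))
  →2  ((¬F ∨ x0) ∨ x1) ∧ ¬(((F ∨ x0) ∧ ¬x1) ∧ (x0 ∨ ¬x1))
  →3  ((T ∨ x0) ∨ x1) ∧ ¬(((F ∨ x0) ∧ ¬x1) ∧ (x0 ∨ ¬x1))
  →4  (T ∨ x1) ∧ ¬(((F ∨ x0) ∧ ¬x1) ∧ (x0 ∨ ¬x1))
  →5  T ∧ ¬(((F ∨ x0) ∧ ¬x1) ∧ (x0 ∨ ¬x1))
  →6  ¬(((F ∨ x0) ∧ ¬x1) ∧ (x0 ∨ ¬x1))
  →7  ¬((F ∨ x0) ∧ ¬x1) ∨ ¬(x0 ∨ ¬x1)
  →8  (¬(F ∨ x0) ∨ ¬¬x1) ∨ ¬(x0 ∨ ¬x1)
  →9  ((¬F ∧ ¬x0) ∨ ¬¬x1) ∨ ¬(x0 ∨ ¬x1)
  →10  ((T ∧ ¬x0) ∨ ¬¬x1) ∨ ¬(x0 ∨ ¬x1)
  →11  (¬x0 ∨ ¬¬x1) ∨ ¬(x0 ∨ ¬x1)
  →12  (¬x0 ∨ x1) ∨ ¬(x0 ∨ ¬x1)
  →13  (¬x0 ∨ x1) ∨ (¬x0 ∧ ¬¬x1)
  →14  (¬x0 ∨ x1) ∨ (¬x0 ∧ x1)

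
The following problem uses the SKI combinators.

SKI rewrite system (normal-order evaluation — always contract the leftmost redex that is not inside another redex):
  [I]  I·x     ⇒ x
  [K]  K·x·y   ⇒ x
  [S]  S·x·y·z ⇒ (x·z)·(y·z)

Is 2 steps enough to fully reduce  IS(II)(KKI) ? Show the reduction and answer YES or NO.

Answer: NO — after 2 steps the term is SI(KKI), not yet normal

Working:
  start: IS(II)(KKI)
  →1  S(II)(KKI)
  →2  SI(KKI)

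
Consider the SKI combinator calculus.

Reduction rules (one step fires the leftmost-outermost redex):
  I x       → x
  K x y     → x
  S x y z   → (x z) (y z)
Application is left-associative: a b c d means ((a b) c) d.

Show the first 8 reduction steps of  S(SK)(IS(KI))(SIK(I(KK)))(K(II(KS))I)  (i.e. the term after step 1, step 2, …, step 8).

Answer: after 8 steps: I(I(KK))(K(I(KK)))(K(II(KS))I)

Derivation:
  start: S(SK)(IS(KI))(SIK(I(KK)))(K(II(KS))I)
  [1] SK(SIK(I(KK)))(IS(KI)(SIK(I(KK))))(K(II(KS))I)
  [2] K(IS(KI)(SIK(I(KK))))(SIK(I(KK))(IS(KI)(SIK(I(KK)))))(K(II(KS))I)
  [3] IS(KI)(SIK(I(KK)))(K(II(KS))I)
  [4] S(KI)(SIK(I(KK)))(K(II(KS))I)
  [5] KI(K(II(KS))I)(SIK(I(KK))(K(II(KS))I))
  [6] I(SIK(I(KK))(K(II(KS))I))
  [7] SIK(I(KK))(K(II(KS))I)
  [8] I(I(KK))(K(I(KK)))(K(II(KS))I)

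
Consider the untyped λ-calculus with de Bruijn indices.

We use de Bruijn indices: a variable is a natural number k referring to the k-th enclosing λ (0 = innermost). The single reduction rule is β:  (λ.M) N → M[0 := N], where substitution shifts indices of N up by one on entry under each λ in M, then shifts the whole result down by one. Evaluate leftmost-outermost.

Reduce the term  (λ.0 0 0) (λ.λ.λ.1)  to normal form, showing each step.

  start: (λ.0 0 0) (λ.λ.λ.1)
  step 1: (λ.λ.λ.1) (λ.λ.λ.1) (λ.λ.λ.1)
  step 2: (λ.λ.1) (λ.λ.λ.1)
  step 3: λ.λ.λ.λ.1

Answer: normal form = λ.λ.λ.λ.1  (in 3 steps)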